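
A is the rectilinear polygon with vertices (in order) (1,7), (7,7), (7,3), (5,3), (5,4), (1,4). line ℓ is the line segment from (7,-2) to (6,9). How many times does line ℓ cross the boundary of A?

The segment meets the boundary at (6.545,3), (6.182,7).

2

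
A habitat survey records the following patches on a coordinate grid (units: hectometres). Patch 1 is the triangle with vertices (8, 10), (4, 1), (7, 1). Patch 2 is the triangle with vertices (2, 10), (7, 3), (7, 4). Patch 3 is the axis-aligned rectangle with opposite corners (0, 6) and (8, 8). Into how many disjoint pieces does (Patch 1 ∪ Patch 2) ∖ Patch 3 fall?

3

(Patch 1 ∪ Patch 2) ∖ Patch 3 splits into 3 disjoint pieces (area 0.6667, area 11.3282, area 0.2381).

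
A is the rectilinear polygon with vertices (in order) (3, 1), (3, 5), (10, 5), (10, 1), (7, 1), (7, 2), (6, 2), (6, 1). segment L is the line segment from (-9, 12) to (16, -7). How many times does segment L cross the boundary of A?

2

The segment meets the boundary at (5.474,1), (3,2.88).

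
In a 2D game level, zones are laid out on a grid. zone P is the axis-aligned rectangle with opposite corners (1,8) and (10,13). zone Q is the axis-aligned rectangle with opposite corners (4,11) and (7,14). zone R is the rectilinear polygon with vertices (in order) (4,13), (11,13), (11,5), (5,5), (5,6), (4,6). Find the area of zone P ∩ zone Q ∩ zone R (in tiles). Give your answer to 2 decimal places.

6.00

The intersection is the polygon with vertices (7,11), (4,11), (4,13), (7,13).
By the shoelace formula its area is 6.00.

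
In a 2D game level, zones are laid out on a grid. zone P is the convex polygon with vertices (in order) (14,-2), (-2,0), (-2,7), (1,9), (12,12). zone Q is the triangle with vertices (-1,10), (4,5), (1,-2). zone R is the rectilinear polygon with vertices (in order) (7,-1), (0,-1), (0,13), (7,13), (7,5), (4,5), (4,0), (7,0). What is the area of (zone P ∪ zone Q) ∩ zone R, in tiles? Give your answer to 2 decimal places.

|zone P ∪ zone Q| = 167.4868.
|(zone P ∪ zone Q) ∩ zone R| = 57.92.

57.92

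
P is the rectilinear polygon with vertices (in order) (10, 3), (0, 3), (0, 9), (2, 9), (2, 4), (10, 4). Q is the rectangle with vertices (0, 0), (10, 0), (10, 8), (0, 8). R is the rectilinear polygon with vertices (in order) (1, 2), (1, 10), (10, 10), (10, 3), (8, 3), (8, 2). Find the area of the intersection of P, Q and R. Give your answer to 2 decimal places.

The intersection is the polygon with vertices (2,8), (2,4), (10,4), (10,3), (8,3), (1,3), (1,8).
By the shoelace formula its area is 13.00.

13.00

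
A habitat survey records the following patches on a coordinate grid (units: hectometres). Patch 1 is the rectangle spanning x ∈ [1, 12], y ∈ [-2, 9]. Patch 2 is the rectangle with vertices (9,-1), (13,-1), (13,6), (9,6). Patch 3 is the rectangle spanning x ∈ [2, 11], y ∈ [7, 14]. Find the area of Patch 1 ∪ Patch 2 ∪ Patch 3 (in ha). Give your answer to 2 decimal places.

173.00

By inclusion–exclusion:
Individual areas: |Patch 1| = 121, |Patch 2| = 28, |Patch 3| = 63.
|Patch 1∩Patch 2|: x∈[9,12], y∈[-1,6] → 3·7 = 21.
|Patch 1∩Patch 3|: x∈[2,11], y∈[7,9] → 9·2 = 18.
|Patch 2∩Patch 3| = 0 (no overlap).
|Patch 1∩Patch 2∩Patch 3| = 0.
|Patch 1 ∪ Patch 2 ∪ Patch 3| = 212 − 39 + 0 = 173.00.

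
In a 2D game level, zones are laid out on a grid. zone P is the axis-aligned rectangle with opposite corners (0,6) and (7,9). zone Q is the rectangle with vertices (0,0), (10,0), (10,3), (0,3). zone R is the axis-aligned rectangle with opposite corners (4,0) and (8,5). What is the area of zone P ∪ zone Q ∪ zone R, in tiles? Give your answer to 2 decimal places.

59.00

By inclusion–exclusion:
Individual areas: |zone P| = 21, |zone Q| = 30, |zone R| = 20.
|zone P∩zone Q| = 0 (no overlap).
|zone P∩zone R| = 0 (no overlap).
|zone Q∩zone R|: x∈[4,8], y∈[0,3] → 4·3 = 12.
|zone P∩zone Q∩zone R| = 0.
|zone P ∪ zone Q ∪ zone R| = 71 − 12 + 0 = 59.00.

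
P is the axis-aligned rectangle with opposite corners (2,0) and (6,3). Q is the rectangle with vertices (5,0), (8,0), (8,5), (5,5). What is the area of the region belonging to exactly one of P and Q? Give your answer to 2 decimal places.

|P∩Q|: x∈[5,6], y∈[0,3] → 1·3 = 3.
|P △ Q| = |P| + |Q| − 2·|P∩Q| = 12 + 15 − 6 = 21.00.

21.00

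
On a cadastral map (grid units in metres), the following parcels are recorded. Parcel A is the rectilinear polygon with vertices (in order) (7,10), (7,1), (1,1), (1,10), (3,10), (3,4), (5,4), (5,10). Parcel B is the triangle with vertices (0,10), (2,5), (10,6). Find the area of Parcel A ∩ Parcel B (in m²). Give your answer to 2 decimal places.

11.29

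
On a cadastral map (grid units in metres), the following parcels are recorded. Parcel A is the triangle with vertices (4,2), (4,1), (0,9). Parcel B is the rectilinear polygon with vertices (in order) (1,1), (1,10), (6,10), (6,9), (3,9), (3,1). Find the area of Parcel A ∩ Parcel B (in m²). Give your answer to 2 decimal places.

The intersection is the polygon with vertices (1,7), (1,7.25), (3,3.75), (3,3).
By the shoelace formula its area is 1.00.

1.00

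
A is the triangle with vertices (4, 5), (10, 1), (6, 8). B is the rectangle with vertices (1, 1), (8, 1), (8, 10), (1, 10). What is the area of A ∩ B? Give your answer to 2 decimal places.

10.83

The intersection is the polygon with vertices (4,5), (6,8), (8,4.5), (8,2.333).
By the shoelace formula its area is 10.83.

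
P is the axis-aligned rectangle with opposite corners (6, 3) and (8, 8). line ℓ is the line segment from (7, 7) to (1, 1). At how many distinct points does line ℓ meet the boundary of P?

The segment meets the boundary at (6,6).

1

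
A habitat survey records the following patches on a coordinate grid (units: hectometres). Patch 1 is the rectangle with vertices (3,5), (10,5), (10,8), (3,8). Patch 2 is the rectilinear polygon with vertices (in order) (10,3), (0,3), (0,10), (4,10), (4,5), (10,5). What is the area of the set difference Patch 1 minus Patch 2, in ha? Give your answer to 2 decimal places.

|Patch 1| = 21, |Patch 1∩Patch 2| = 3.
|Patch 1 ∖ Patch 2| = |Patch 1| − |Patch 1∩Patch 2| = 21 − 3 = 18.00.

18.00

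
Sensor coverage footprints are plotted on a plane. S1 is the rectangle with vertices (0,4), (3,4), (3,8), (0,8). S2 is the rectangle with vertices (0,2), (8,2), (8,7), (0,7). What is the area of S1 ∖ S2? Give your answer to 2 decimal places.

|S1∩S2|: x∈[0,3], y∈[4,7] → 3·3 = 9.
|S1| = 12.
|S1 ∖ S2| = |S1| − |S1∩S2| = 12 − 9 = 3.00.

3.00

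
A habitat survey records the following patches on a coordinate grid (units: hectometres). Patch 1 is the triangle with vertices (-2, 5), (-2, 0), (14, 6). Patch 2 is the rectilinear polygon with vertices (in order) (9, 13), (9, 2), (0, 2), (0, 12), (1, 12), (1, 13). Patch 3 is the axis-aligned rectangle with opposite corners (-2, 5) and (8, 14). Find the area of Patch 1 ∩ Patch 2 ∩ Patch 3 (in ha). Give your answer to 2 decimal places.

3.00

The intersection is the polygon with vertices (0,5.125), (8,5.625), (8,5), (0,5).
By the shoelace formula its area is 3.00.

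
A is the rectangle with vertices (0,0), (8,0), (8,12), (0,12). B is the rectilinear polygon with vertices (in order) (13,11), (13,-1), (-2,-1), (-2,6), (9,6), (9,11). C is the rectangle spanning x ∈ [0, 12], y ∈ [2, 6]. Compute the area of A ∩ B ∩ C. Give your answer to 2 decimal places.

32.00

The intersection is the polygon with vertices (0,6), (8,6), (8,2), (0,2).
By the shoelace formula its area is 32.00.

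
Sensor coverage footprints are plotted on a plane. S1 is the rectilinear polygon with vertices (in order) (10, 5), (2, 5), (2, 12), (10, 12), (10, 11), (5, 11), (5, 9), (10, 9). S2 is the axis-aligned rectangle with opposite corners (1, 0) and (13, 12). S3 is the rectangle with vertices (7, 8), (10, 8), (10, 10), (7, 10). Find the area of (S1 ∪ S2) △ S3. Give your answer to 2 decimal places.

138.00

|S1 ∪ S2| = 144.
|(S1 ∪ S2) ∩ S3| = 6.
|(S1 ∪ S2) △ S3| = 144 + 6 − 12 = 138.00.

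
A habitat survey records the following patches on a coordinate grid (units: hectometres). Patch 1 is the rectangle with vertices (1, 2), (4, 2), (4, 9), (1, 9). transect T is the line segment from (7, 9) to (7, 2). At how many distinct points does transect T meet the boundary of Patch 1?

0

The segment lies entirely outside Patch 1 and never meets its boundary.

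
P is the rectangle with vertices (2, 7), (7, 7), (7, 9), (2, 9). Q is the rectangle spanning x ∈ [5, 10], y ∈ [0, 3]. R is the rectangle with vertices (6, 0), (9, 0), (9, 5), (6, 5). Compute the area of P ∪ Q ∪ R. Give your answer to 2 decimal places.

31.00

By inclusion–exclusion:
Individual areas: |P| = 10, |Q| = 15, |R| = 15.
|P∩Q| = 0 (no overlap).
|P∩R| = 0 (no overlap).
|Q∩R|: x∈[6,9], y∈[0,3] → 3·3 = 9.
|P∩Q∩R| = 0.
|P ∪ Q ∪ R| = 40 − 9 + 0 = 31.00.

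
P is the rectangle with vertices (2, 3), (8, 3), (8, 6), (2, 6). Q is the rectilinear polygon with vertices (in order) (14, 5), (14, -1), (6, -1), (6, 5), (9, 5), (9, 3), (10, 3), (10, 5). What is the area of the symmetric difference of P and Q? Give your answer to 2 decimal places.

|P| = 18, |Q| = 46, |P∩Q| = 4.
|P △ Q| = |P| + |Q| − 2·|P∩Q| = 18 + 46 − 8 = 56.00.

56.00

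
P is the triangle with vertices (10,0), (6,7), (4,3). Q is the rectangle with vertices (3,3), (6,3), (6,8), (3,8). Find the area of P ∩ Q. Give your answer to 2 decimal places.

4.00

The intersection is the polygon with vertices (6,7), (6,3), (4,3).
By the shoelace formula its area is 4.00.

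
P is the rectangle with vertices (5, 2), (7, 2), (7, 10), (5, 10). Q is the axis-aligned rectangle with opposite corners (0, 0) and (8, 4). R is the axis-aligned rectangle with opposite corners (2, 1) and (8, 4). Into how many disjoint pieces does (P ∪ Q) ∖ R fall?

(P ∪ Q) ∖ R splits into 2 disjoint pieces (area 12, area 14).

2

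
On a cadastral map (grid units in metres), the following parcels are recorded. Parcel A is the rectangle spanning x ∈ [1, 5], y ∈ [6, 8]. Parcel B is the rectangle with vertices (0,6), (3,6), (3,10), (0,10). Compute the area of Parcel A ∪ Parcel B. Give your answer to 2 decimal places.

By inclusion–exclusion:
Individual areas: |Parcel A| = 8, |Parcel B| = 12.
|Parcel A∩Parcel B|: x∈[1,3], y∈[6,8] → 2·2 = 4.
|Parcel A ∪ Parcel B| = 20 − 4 = 16.00.

16.00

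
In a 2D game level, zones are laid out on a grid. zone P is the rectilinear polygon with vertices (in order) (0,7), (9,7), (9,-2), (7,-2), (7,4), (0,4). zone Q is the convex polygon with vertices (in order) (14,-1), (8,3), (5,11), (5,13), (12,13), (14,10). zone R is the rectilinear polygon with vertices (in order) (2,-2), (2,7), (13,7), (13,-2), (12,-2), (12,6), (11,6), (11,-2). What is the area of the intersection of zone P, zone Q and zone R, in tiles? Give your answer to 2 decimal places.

The intersection is the polygon with vertices (9,2.333), (8,3), (6.5,7), (9,7).
By the shoelace formula its area is 7.33.

7.33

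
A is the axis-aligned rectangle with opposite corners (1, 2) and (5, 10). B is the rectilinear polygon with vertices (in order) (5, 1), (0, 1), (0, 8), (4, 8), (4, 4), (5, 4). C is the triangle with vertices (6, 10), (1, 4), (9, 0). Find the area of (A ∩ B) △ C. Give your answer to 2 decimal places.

|A ∩ B| = 20.
|(A ∩ B) ∩ C| = 9.4.
|(A ∩ B) △ C| = 20 + 34 − 18.8 = 35.20.

35.20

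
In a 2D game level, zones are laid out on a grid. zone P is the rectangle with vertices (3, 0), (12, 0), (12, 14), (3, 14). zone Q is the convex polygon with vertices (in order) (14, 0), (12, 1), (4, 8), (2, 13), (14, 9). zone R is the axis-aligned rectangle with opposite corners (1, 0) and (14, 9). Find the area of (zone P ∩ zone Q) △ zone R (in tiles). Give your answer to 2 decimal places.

99.85

|zone P ∩ zone Q| = 55.25.
|(zone P ∩ zone Q) ∩ zone R| = 36.2.
|(zone P ∩ zone Q) △ zone R| = 55.25 + 117 − 72.4 = 99.85.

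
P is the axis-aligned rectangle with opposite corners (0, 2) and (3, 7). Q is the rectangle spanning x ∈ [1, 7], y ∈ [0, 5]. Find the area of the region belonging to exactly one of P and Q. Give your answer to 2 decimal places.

|P∩Q|: x∈[1,3], y∈[2,5] → 2·3 = 6.
|P △ Q| = |P| + |Q| − 2·|P∩Q| = 15 + 30 − 12 = 33.00.

33.00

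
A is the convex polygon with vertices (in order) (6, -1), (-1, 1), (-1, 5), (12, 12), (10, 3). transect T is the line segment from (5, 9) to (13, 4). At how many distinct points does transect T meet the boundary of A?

The segment meets the boundary at (10.561,5.524), (5.661,8.587).

2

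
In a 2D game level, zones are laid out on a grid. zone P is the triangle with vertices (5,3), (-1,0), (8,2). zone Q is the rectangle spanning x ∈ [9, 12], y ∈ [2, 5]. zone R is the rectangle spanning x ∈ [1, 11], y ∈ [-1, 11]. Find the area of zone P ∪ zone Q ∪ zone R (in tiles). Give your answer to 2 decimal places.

123.56

By inclusion–exclusion:
Individual areas: |zone P| = 7.5, |zone Q| = 9, |zone R| = 120.
|zone P∩zone Q| = 0.
|zone P∩zone R| = 6.9444.
|zone Q∩zone R|: x∈[9,11], y∈[2,5] → 2·3 = 6.
|zone P∩zone Q∩zone R| = 0.
|zone P ∪ zone Q ∪ zone R| = 136.5 − 12.9444 + 0 = 123.56.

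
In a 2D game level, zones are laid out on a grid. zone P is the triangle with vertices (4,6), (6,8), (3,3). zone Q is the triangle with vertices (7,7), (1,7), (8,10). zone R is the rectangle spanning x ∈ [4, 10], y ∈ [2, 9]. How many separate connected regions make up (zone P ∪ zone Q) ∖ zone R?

(zone P ∪ zone Q) ∖ zone R splits into 3 disjoint pieces (area 1.9286, area 1, area 0.6667).

3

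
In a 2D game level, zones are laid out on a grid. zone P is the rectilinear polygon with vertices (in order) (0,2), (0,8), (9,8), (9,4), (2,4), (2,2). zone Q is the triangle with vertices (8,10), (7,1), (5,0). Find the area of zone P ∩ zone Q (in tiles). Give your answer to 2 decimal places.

3.02

The intersection is the polygon with vertices (7.778,8), (7.333,4), (6.2,4), (7.4,8).
By the shoelace formula its area is 3.02.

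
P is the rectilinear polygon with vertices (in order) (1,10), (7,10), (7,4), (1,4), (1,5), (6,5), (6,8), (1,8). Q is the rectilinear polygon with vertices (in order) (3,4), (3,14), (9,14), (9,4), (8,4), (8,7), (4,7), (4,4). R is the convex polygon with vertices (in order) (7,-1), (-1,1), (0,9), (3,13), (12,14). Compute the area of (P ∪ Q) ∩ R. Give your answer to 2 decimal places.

|P ∪ Q| = 59.
|(P ∪ Q) ∩ R| = 54.83.

54.83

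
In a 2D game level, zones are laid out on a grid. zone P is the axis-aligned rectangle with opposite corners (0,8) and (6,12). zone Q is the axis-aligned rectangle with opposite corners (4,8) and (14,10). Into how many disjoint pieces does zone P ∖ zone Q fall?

1

zone P ∖ zone Q is a single connected region.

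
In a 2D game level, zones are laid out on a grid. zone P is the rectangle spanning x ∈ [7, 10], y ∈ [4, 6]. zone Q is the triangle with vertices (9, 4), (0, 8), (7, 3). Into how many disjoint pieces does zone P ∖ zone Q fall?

zone P ∖ zone Q is a single connected region.

1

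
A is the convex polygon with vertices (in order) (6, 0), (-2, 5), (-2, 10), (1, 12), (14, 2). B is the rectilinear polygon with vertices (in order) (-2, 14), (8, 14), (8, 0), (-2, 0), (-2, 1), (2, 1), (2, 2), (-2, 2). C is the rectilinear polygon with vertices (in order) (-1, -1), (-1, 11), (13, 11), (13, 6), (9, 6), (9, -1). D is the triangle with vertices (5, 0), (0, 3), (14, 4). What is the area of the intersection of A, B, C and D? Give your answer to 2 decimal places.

The intersection is the polygon with vertices (8,1.333), (5.584,0.26), (1.077,3.077), (8,3.571).
By the shoelace formula its area is 13.57.

13.57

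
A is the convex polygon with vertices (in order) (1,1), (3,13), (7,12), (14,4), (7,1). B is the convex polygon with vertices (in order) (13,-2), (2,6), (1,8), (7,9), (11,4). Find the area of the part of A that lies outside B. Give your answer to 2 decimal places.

|A| = 96.5, |A∩B| = 39.9615.
|A ∖ B| = |A| − |A∩B| = 96.5 − 39.9615 = 56.54.

56.54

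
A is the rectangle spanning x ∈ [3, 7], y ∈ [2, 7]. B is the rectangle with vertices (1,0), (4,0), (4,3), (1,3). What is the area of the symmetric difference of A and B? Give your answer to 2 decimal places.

|A∩B|: x∈[3,4], y∈[2,3] → 1·1 = 1.
|A △ B| = |A| + |B| − 2·|A∩B| = 20 + 9 − 2 = 27.00.

27.00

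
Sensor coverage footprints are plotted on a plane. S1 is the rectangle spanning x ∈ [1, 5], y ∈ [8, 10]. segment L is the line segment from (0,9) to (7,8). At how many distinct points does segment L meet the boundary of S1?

2

The segment meets the boundary at (5,8.286), (1,8.857).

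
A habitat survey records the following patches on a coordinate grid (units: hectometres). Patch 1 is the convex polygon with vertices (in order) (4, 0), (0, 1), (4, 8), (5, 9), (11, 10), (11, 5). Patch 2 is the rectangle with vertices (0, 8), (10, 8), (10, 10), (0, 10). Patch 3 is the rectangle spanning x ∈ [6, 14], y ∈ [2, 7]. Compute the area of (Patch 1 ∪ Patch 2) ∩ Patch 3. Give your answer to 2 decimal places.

The region (Patch 1 ∪ Patch 2) ∩ Patch 3 is the polygon with vertices (11,5), (6.8,2), (6,2), (6,7), (11,7).
By the shoelace formula its area is 18.70.

18.70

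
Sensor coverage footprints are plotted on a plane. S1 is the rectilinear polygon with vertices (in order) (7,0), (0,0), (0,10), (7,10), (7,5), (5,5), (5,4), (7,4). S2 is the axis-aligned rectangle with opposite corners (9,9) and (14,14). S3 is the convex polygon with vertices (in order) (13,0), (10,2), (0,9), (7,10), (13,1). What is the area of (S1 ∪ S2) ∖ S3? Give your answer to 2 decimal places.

72.93

|S1 ∪ S2| = 93.
|(S1 ∪ S2) ∩ S3| = 20.0714.
|(S1 ∪ S2) ∖ S3| = 93 − 20.0714 = 72.93.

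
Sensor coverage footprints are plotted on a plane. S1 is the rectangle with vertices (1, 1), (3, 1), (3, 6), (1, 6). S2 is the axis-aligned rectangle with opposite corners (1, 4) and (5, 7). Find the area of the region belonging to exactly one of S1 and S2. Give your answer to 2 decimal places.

|S1∩S2|: x∈[1,3], y∈[4,6] → 2·2 = 4.
|S1 △ S2| = |S1| + |S2| − 2·|S1∩S2| = 10 + 12 − 8 = 14.00.

14.00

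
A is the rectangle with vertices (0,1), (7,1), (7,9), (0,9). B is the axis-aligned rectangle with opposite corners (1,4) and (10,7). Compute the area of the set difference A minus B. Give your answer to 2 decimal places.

38.00

|A∩B|: x∈[1,7], y∈[4,7] → 6·3 = 18.
|A| = 56.
|A ∖ B| = |A| − |A∩B| = 56 − 18 = 38.00.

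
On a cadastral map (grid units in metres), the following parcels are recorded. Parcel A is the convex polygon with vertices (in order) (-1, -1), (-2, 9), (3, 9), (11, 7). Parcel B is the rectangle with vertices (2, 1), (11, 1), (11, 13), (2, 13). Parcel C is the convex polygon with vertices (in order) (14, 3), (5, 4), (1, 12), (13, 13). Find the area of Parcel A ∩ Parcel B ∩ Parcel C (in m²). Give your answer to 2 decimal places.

The intersection is the polygon with vertices (11,7), (6.286,3.857), (5,4), (2.5,9), (3,9).
By the shoelace formula its area is 21.61.

21.61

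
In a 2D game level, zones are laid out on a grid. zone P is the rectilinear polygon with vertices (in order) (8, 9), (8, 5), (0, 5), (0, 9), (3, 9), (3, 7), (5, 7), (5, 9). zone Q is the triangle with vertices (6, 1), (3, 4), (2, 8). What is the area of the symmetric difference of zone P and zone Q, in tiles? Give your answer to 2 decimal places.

29.61

|zone P| = 28, |zone Q| = 4.5, |zone P∩zone Q| = 1.4464.
|zone P △ zone Q| = |zone P| + |zone Q| − 2·|zone P∩zone Q| = 28 + 4.5 − 2.8929 = 29.61.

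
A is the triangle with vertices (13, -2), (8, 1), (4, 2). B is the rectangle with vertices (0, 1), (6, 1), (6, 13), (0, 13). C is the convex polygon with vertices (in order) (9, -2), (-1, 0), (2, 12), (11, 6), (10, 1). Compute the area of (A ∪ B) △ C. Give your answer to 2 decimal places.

|A ∪ B| = 75.1111.
|(A ∪ B) ∩ C| = 54.8746.
|(A ∪ B) △ C| = 75.1111 + 106 − 109.7491 = 71.36.

71.36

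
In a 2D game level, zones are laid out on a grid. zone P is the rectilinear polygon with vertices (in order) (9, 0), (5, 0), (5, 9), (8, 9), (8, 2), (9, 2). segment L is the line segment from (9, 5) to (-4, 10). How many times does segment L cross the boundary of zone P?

The segment meets the boundary at (5,6.538), (8,5.385).

2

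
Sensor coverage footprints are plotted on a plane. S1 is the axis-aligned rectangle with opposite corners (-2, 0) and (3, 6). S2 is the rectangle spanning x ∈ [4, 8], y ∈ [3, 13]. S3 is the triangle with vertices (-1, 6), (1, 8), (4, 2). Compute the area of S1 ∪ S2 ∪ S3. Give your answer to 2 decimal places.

By inclusion–exclusion:
Individual areas: |S1| = 30, |S2| = 40, |S3| = 9.
|S1∩S2| = 0 (no overlap).
|S1∩S3| = 5.4.
|S2∩S3| = 0.
|S1∩S2∩S3| = 0.
|S1 ∪ S2 ∪ S3| = 79 − 5.4 + 0 = 73.60.

73.60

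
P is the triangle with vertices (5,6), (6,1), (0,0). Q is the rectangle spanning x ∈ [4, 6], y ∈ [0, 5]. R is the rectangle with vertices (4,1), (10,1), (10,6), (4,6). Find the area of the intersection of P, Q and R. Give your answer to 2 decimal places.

6.38

The intersection is the polygon with vertices (4,4.8), (4.167,5), (5.2,5), (6,1), (4,1).
By the shoelace formula its area is 6.38.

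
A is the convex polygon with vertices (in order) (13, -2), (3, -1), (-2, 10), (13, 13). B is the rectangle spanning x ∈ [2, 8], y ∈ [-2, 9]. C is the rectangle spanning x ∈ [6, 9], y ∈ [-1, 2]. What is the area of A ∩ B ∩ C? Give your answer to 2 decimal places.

6.00

The intersection is the polygon with vertices (8,-1), (6,-1), (6,2), (8,2).
By the shoelace formula its area is 6.00.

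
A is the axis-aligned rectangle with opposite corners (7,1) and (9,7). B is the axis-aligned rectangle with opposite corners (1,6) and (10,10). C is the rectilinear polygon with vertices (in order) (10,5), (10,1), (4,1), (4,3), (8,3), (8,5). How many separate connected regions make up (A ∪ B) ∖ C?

(A ∪ B) ∖ C is a single connected region.

1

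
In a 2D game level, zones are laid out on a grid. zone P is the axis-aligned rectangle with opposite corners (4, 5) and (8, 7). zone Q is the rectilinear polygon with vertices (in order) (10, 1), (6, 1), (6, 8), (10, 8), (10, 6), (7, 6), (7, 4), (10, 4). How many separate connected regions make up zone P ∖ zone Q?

2

zone P ∖ zone Q splits into 2 disjoint pieces (area 1, area 4).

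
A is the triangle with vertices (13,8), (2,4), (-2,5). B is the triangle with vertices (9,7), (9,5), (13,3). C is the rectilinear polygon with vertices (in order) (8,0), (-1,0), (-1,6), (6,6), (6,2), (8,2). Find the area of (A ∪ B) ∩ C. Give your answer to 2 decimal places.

The region (A ∪ B) ∩ C is the polygon with vertices (2,4), (-1,4.75), (-1,5.2), (3,6), (6,6), (6,5.455).
By the shoelace formula its area is 8.37.

8.37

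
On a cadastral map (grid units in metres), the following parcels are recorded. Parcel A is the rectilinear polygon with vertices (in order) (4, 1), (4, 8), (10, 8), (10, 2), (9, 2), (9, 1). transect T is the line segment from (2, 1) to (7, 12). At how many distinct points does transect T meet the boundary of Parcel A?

2

The segment meets the boundary at (5.182,8), (4,5.4).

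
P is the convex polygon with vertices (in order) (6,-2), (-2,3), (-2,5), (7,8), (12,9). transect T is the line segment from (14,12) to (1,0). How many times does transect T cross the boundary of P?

2

The segment meets the boundary at (1.727,0.671), (10.404,8.681).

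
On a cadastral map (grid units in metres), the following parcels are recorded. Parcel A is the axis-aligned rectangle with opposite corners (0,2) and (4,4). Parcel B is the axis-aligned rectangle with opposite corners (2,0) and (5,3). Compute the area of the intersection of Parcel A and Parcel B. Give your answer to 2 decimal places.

|Parcel A∩Parcel B|: x∈[2,4], y∈[2,3] → 2·1 = 2.

2.00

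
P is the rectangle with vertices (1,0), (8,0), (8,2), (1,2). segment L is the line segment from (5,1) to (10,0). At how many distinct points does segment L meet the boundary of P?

The segment meets the boundary at (8,0.4).

1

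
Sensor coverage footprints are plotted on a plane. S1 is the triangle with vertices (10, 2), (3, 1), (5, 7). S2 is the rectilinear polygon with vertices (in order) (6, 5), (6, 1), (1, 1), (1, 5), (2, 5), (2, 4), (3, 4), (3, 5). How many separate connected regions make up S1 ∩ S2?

1

S1 ∩ S2 is a single connected region.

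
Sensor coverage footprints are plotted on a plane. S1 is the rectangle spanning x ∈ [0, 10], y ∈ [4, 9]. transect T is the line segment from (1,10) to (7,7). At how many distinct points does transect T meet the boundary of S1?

1

The segment meets the boundary at (3,9).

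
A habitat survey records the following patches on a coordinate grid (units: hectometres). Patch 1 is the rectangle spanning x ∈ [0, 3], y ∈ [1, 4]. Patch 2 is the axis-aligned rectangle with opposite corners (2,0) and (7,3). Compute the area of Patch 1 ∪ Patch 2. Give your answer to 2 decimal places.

By inclusion–exclusion:
Individual areas: |Patch 1| = 9, |Patch 2| = 15.
|Patch 1∩Patch 2|: x∈[2,3], y∈[1,3] → 1·2 = 2.
|Patch 1 ∪ Patch 2| = 24 − 2 = 22.00.

22.00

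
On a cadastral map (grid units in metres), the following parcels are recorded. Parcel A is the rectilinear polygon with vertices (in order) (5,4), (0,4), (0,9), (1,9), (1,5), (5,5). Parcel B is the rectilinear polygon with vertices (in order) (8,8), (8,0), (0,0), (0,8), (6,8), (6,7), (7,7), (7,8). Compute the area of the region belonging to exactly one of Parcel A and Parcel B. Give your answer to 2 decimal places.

|Parcel A| = 9, |Parcel B| = 63, |Parcel A∩Parcel B| = 8.
|Parcel A △ Parcel B| = |Parcel A| + |Parcel B| − 2·|Parcel A∩Parcel B| = 9 + 63 − 16 = 56.00.

56.00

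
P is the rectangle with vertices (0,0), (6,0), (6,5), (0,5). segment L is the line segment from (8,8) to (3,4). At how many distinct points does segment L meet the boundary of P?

1

The segment meets the boundary at (4.25,5).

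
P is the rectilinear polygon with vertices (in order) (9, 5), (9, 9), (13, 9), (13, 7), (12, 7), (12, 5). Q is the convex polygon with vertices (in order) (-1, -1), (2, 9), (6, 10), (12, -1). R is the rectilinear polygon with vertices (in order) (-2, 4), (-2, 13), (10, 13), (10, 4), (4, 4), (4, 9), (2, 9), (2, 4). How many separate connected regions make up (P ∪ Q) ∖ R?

2

(P ∪ Q) ∖ R splits into 2 disjoint pieces (area 10, area 64.4318).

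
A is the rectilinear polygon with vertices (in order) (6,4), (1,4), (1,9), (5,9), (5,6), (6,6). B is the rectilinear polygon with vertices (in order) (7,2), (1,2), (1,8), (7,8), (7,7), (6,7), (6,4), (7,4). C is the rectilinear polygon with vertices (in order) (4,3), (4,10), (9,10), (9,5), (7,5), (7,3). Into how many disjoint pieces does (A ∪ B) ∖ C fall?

1

(A ∪ B) ∖ C is a single connected region.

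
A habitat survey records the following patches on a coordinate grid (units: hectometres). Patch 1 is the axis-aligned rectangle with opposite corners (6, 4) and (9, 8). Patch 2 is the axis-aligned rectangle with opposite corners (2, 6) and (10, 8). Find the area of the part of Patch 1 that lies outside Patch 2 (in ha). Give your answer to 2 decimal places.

|Patch 1∩Patch 2|: x∈[6,9], y∈[6,8] → 3·2 = 6.
|Patch 1| = 12.
|Patch 1 ∖ Patch 2| = |Patch 1| − |Patch 1∩Patch 2| = 12 − 6 = 6.00.

6.00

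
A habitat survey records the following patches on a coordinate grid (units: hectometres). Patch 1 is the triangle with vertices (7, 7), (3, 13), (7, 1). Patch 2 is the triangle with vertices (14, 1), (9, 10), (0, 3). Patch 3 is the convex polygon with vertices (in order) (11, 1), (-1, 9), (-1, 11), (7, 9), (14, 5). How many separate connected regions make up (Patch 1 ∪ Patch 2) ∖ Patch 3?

4

(Patch 1 ∪ Patch 2) ∖ Patch 3 splits into 4 disjoint pieces (area 1.9636, area 3.5705, area 2.8662, area 17.4804).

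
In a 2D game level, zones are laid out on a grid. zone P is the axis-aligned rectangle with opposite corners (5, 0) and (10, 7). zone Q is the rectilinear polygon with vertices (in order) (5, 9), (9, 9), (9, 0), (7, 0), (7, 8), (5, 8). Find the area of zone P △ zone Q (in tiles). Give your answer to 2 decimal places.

27.00

|zone P| = 35, |zone Q| = 20, |zone P∩zone Q| = 14.
|zone P △ zone Q| = |zone P| + |zone Q| − 2·|zone P∩zone Q| = 35 + 20 − 28 = 27.00.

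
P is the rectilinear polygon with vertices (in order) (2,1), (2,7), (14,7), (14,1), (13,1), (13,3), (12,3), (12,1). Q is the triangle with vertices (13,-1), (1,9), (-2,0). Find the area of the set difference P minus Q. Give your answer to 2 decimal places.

|P| = 70, |P∩Q| = 30.
|P ∖ Q| = |P| − |P∩Q| = 70 − 30 = 40.00.

40.00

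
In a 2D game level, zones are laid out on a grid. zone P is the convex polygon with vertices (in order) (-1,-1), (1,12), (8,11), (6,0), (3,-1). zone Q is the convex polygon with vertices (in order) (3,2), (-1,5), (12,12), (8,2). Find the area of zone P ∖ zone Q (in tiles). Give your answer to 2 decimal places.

|zone P| = 86, |zone P∩zone Q| = 35.0416.
|zone P ∖ zone Q| = |zone P| − |zone P∩zone Q| = 86 − 35.0416 = 50.96.

50.96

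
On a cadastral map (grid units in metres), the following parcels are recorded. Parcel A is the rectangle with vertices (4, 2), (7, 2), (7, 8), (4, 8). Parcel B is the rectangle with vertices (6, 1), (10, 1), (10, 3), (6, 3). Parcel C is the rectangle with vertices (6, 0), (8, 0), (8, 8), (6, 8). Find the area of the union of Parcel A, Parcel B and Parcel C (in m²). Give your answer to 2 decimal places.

32.00

By inclusion–exclusion:
Individual areas: |Parcel A| = 18, |Parcel B| = 8, |Parcel C| = 16.
|Parcel A∩Parcel B|: x∈[6,7], y∈[2,3] → 1·1 = 1.
|Parcel A∩Parcel C|: x∈[6,7], y∈[2,8] → 1·6 = 6.
|Parcel B∩Parcel C|: x∈[6,8], y∈[1,3] → 2·2 = 4.
|Parcel A∩Parcel B∩Parcel C| = 1.
|Parcel A ∪ Parcel B ∪ Parcel C| = 42 − 11 + 1 = 32.00.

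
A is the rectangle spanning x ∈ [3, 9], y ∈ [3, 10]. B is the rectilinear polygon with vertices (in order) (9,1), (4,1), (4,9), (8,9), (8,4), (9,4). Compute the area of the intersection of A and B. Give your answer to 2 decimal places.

25.00

The intersection is the polygon with vertices (9,3), (4,3), (4,9), (8,9), (8,4), (9,4).
By the shoelace formula its area is 25.00.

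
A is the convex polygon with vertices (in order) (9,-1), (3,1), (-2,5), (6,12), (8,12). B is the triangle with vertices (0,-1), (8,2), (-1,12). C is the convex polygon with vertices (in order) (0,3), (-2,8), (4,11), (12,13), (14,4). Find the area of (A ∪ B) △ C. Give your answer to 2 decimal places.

84.22

|A ∪ B| = 99.839.
|(A ∪ B) ∩ C| = 62.8096.
|(A ∪ B) △ C| = 99.839 + 110 − 125.6192 = 84.22.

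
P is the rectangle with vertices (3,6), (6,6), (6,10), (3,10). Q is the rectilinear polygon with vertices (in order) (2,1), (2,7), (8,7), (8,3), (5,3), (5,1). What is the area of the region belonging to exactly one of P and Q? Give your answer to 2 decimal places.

|P| = 12, |Q| = 30, |P∩Q| = 3.
|P △ Q| = |P| + |Q| − 2·|P∩Q| = 12 + 30 − 6 = 36.00.

36.00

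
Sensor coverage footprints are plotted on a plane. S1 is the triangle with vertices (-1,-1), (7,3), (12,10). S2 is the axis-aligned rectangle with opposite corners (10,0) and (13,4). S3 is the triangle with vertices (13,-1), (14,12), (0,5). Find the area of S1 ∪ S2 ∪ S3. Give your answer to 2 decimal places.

93.41

By inclusion–exclusion:
Individual areas: |S1| = 18, |S2| = 12, |S3| = 87.5.
|S1∩S2| = 0.
|S1∩S3| = 12.253.
|S2∩S3| = 11.8397.
|S1∩S2∩S3| = 0.
|S1 ∪ S2 ∪ S3| = 117.5 − 24.0928 + 0 = 93.41.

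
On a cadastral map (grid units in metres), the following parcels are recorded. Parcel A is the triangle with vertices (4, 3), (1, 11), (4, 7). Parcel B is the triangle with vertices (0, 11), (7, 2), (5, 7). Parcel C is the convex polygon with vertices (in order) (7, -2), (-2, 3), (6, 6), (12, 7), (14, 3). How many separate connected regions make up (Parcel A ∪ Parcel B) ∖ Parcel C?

1

(Parcel A ∪ Parcel B) ∖ Parcel C is a single connected region.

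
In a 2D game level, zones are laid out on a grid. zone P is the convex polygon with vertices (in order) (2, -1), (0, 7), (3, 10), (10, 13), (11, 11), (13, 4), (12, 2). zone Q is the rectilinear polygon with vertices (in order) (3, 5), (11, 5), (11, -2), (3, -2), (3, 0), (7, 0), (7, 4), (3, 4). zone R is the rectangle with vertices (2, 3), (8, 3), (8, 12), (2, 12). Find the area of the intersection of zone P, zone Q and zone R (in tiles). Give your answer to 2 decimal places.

6.00

The intersection is the polygon with vertices (7,4), (3,4), (3,5), (8,5), (8,3), (7,3).
By the shoelace formula its area is 6.00.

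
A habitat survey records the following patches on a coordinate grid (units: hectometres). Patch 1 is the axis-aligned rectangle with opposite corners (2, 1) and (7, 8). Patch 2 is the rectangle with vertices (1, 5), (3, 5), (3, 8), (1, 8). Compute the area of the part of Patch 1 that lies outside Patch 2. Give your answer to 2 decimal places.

|Patch 1∩Patch 2|: x∈[2,3], y∈[5,8] → 1·3 = 3.
|Patch 1| = 35.
|Patch 1 ∖ Patch 2| = |Patch 1| − |Patch 1∩Patch 2| = 35 − 3 = 32.00.

32.00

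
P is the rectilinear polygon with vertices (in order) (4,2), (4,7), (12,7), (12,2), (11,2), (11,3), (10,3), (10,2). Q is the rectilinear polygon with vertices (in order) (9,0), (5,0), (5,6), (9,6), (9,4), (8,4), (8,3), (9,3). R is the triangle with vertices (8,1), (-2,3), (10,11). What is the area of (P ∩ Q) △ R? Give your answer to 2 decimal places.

|P ∩ Q| = 15.
|(P ∩ Q) ∩ R| = 13.9.
|(P ∩ Q) △ R| = 15 + 52 − 27.8 = 39.20.

39.20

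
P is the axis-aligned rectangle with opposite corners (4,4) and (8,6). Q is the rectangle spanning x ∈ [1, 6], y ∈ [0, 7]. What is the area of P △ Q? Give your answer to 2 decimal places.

|P∩Q|: x∈[4,6], y∈[4,6] → 2·2 = 4.
|P △ Q| = |P| + |Q| − 2·|P∩Q| = 8 + 35 − 8 = 35.00.

35.00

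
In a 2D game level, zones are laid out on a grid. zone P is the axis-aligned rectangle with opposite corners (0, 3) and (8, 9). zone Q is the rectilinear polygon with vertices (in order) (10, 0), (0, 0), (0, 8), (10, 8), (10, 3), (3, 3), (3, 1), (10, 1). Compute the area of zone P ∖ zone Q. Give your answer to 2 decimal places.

8.00

|zone P| = 48, |zone P∩zone Q| = 40.
|zone P ∖ zone Q| = |zone P| − |zone P∩zone Q| = 48 − 40 = 8.00.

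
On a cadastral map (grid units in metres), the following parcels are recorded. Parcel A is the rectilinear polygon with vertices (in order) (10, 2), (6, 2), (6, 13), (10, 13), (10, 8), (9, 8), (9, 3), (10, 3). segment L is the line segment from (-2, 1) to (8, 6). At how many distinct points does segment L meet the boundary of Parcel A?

1

The segment meets the boundary at (6,5).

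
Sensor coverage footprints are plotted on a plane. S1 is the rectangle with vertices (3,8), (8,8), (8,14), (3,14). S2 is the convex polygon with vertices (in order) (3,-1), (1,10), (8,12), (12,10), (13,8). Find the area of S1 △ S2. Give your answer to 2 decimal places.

83.14

|S1| = 30, |S2| = 86, |S1∩S2| = 16.4286.
|S1 △ S2| = |S1| + |S2| − 2·|S1∩S2| = 30 + 86 − 32.8571 = 83.14.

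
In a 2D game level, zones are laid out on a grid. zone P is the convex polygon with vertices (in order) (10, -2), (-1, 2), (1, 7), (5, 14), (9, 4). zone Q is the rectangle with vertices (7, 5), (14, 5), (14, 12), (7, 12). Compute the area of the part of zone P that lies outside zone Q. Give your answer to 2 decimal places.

|zone P| = 88, |zone P∩zone Q| = 3.2.
|zone P ∖ zone Q| = |zone P| − |zone P∩zone Q| = 88 − 3.2 = 84.80.

84.80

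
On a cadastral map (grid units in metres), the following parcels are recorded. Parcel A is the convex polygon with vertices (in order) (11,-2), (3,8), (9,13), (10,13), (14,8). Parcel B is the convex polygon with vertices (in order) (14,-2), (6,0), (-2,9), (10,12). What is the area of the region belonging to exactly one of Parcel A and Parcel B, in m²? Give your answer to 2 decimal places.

|Parcel A| = 85, |Parcel B| = 118, |Parcel A∩Parcel B| = 67.493.
|Parcel A △ Parcel B| = |Parcel A| + |Parcel B| − 2·|Parcel A∩Parcel B| = 85 + 118 − 134.9861 = 68.01.

68.01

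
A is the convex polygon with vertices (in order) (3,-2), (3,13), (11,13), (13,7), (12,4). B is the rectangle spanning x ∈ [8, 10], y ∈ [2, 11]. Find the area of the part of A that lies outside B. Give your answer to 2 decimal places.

91.83

|A| = 109.5, |A∩B| = 17.6667.
|A ∖ B| = |A| − |A∩B| = 109.5 − 17.6667 = 91.83.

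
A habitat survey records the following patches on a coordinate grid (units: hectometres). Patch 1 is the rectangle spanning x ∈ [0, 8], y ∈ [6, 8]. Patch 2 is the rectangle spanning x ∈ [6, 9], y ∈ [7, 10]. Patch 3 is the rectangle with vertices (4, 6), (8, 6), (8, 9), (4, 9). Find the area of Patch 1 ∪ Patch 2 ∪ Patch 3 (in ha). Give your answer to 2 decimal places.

25.00

By inclusion–exclusion:
Individual areas: |Patch 1| = 16, |Patch 2| = 9, |Patch 3| = 12.
|Patch 1∩Patch 2|: x∈[6,8], y∈[7,8] → 2·1 = 2.
|Patch 1∩Patch 3|: x∈[4,8], y∈[6,8] → 4·2 = 8.
|Patch 2∩Patch 3|: x∈[6,8], y∈[7,9] → 2·2 = 4.
|Patch 1∩Patch 2∩Patch 3| = 2.
|Patch 1 ∪ Patch 2 ∪ Patch 3| = 37 − 14 + 2 = 25.00.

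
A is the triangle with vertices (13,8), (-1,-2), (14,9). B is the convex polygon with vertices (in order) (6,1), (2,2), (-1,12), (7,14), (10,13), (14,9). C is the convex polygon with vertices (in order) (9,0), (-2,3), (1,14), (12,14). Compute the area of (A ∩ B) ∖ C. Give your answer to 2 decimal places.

|A ∩ B| = 1.7734.
|(A ∩ B) ∩ C| = 0.9956.
|(A ∩ B) ∖ C| = 1.7734 − 0.9956 = 0.78.

0.78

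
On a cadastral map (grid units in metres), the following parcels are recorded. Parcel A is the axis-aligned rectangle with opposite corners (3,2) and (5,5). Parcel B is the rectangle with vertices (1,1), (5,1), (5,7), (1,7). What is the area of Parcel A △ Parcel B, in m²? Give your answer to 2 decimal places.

|Parcel A∩Parcel B|: x∈[3,5], y∈[2,5] → 2·3 = 6.
|Parcel A △ Parcel B| = |Parcel A| + |Parcel B| − 2·|Parcel A∩Parcel B| = 6 + 24 − 12 = 18.00.

18.00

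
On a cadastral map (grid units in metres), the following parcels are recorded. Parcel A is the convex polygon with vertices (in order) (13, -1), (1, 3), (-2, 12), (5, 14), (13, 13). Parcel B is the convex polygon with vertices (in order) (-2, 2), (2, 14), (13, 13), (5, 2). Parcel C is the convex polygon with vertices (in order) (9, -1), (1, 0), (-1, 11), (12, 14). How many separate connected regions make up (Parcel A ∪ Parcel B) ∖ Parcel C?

(Parcel A ∪ Parcel B) ∖ Parcel C splits into 2 disjoint pieces (area 22.6545, area 33.9878).

2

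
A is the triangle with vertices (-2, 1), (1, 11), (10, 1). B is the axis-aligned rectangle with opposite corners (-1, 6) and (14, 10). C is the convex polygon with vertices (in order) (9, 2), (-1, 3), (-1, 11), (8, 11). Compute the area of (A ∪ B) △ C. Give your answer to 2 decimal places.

|A ∪ B| = 105.6.
|(A ∪ B) ∩ C| = 65.7103.
|(A ∪ B) △ C| = 105.6 + 80.5 − 131.4207 = 54.68.

54.68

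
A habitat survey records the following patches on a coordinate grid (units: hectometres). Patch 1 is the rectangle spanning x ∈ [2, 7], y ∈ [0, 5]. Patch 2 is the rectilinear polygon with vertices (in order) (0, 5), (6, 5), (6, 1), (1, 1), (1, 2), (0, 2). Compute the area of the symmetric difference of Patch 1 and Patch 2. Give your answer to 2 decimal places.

16.00

|Patch 1| = 25, |Patch 2| = 23, |Patch 1∩Patch 2| = 16.
|Patch 1 △ Patch 2| = |Patch 1| + |Patch 2| − 2·|Patch 1∩Patch 2| = 25 + 23 − 32 = 16.00.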